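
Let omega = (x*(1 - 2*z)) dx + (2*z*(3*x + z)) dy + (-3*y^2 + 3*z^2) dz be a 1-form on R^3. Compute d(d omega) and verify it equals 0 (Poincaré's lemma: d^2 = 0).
d(d omega) = 0

Step 1: d omega = sum_{i<j} (∂f_j/∂x_i - ∂f_i/∂x_j) dx_i ∧ dx_j:
  coeff of dx ∧ dy: 6*z
  coeff of dx ∧ dz: 2*x
  coeff of dy ∧ dz: -6*x - 6*y - 4*z
Step 2: Apply d again to each 2-form coefficient. The only possible 3-form in R^3 is dx ∧ dy ∧ dz, with coefficient
  ∂(coeff of dy∧dz)/∂x - ∂(coeff of dx∧dz)/∂y + ∂(coeff of dx∧dy)/∂z
  = ∂/∂x (-6*x - 6*y - 4*z) - ∂/∂y (2*x) + ∂/∂z (6*z).
Each of these terms simplifies to sums of mixed partials that cancel in pairs. The result is 0 (by equality of mixed partials for smooth functions — Schwarz / Clairaut).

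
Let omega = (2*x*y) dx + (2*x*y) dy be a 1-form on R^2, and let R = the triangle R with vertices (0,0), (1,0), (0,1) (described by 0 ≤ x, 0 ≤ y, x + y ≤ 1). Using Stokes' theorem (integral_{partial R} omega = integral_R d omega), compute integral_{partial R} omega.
integral_(partial R) omega = 0

Stokes: integral_partial_R omega = integral_R d omega with d omega = (∂Q/∂x - ∂P/∂y) dx ∧ dy.
  ∂Q/∂x = 2*y
  ∂P/∂y = 2*x
  integrand = ∂Q/∂x - ∂P/∂y = -2*x + 2*y.
Integrating over R: integral_0^1 integral_0^{1-x} (-2*x + 2*y) dy dx = 0.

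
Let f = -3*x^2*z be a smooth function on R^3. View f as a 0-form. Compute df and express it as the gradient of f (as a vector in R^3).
df = (-6*x*z) dx + (0) dy + (-3*x^2) dz; grad f = (-6*x*z, 0, -3*x^2)

For a 0-form f, d f = (∂f/∂x) dx + (∂f/∂y) dy + (∂f/∂z) dz. The components of the vector representation are exactly the entries of grad f in Cartesian coordinates:
  ∂f/∂x = -6*x*z
  ∂f/∂y = 0
  ∂f/∂z = -3*x^2.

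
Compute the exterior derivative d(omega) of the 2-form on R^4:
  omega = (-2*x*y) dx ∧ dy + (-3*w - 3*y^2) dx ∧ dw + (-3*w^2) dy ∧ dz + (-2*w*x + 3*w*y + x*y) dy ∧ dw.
d(omega) = (-2*w + 7*y) dx ∧ dy ∧ dw + (-6*w) dy ∧ dz ∧ dw

For a 2-form omega = sum_{i<j} g_{ij} dx_i ∧ dx_j, the exterior derivative is
  d(omega) = sum_{i<j} d(g_{ij}) ∧ dx_i ∧ dx_j = sum_{i<j, k} (∂g_{ij}/∂x_k) dx_k ∧ dx_i ∧ dx_j.
Expand each term, using dx_k ∧ dx_i ∧ dx_j = sgn(permutation) dx_{(a)} ∧ dx_{(b)} ∧ dx_{(c)} with (a < b < c) sorted:
  d(-3*w - 3*y^2) includes (∂/∂y)(-3*w - 3*y^2) dy = (-6*y) dy, which multiplied by dx ∧ dw gives (6*y) dx ∧ dy ∧ dw
  d(-3*w^2) includes (∂/∂w)(-3*w^2) dw = (-6*w) dw, which multiplied by dy ∧ dz gives (-6*w) dy ∧ dz ∧ dw
  d(-2*w*x + 3*w*y + x*y) includes (∂/∂x)(-2*w*x + 3*w*y + x*y) dx = (-2*w + y) dx, which multiplied by dy ∧ dw gives (-2*w + y) dx ∧ dy ∧ dw
Collecting like 3-forms: d(omega) = (-2*w + 7*y) dx ∧ dy ∧ dw + (-6*w) dy ∧ dz ∧ dw.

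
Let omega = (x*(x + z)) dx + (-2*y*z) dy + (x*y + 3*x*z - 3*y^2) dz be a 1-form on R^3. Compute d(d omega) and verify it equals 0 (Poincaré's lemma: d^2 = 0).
d(d omega) = 0

Step 1: d omega = sum_{i<j} (∂f_j/∂x_i - ∂f_i/∂x_j) dx_i ∧ dx_j:
  coeff of dx ∧ dy: 0
  coeff of dx ∧ dz: -x + y + 3*z
  coeff of dy ∧ dz: x - 4*y
Step 2: Apply d again to each 2-form coefficient. The only possible 3-form in R^3 is dx ∧ dy ∧ dz, with coefficient
  ∂(coeff of dy∧dz)/∂x - ∂(coeff of dx∧dz)/∂y + ∂(coeff of dx∧dy)/∂z
  = ∂/∂x (x - 4*y) - ∂/∂y (-x + y + 3*z) + ∂/∂z (0).
Each of these terms simplifies to sums of mixed partials that cancel in pairs. The result is 0 (by equality of mixed partials for smooth functions — Schwarz / Clairaut).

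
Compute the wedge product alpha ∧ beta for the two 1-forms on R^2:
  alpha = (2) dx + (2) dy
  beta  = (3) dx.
alpha ∧ beta = (-6) dx ∧ dy

Distribute the wedge, using dx_i ∧ dx_j = -dx_j ∧ dx_i and dx_i ∧ dx_i = 0. For each pair (i, j) with i < j, the coefficient of dx_i ∧ dx_j in alpha ∧ beta is (alpha_i * beta_j - alpha_j * beta_i). Collecting: alpha ∧ beta = (-6) dx ∧ dy.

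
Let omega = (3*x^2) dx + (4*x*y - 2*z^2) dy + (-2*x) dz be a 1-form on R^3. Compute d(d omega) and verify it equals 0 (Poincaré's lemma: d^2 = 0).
d(d omega) = 0

Step 1: d omega = sum_{i<j} (∂f_j/∂x_i - ∂f_i/∂x_j) dx_i ∧ dx_j:
  coeff of dx ∧ dy: 4*y
  coeff of dx ∧ dz: -2
  coeff of dy ∧ dz: 4*z
Step 2: Apply d again to each 2-form coefficient. The only possible 3-form in R^3 is dx ∧ dy ∧ dz, with coefficient
  ∂(coeff of dy∧dz)/∂x - ∂(coeff of dx∧dz)/∂y + ∂(coeff of dx∧dy)/∂z
  = ∂/∂x (4*z) - ∂/∂y (-2) + ∂/∂z (4*y).
Each of these terms simplifies to sums of mixed partials that cancel in pairs. The result is 0 (by equality of mixed partials for smooth functions — Schwarz / Clairaut).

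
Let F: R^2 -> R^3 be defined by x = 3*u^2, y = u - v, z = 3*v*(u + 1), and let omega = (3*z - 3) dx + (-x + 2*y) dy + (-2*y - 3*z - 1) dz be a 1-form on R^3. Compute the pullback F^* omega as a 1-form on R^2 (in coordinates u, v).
F^* omega = (54*u^2*v - 3*u^2 - 27*u*v^2 + 48*u*v - 16*u - 21*v^2 - 5*v) du + (-27*u^2*v - 3*u^2 - 48*u*v - 11*u - 19*v - 3) dv

Using F^*(f dg) = (f ∘ F) d(g ∘ F), substitute each coordinate x_i by F_i(u, v) in f_i, and replace dx_i by d F_i = (∂F_i/∂u) du + (∂F_i/∂v) dv.
  For the x component: f_1(F) = 9*u*v + 9*v - 3; d F_1 = (6*u) du + (0) dv
  For the y component: f_2(F) = -3*u^2 + 2*u - 2*v; d F_2 = (1) du + (-1) dv
  For the z component: f_3(F) = -9*u*v - 2*u - 7*v - 1; d F_3 = (3*v) du + (3*u + 3) dv
Combining and collecting du, dv coefficients:
  coeff of du: 54*u^2*v - 3*u^2 - 27*u*v^2 + 48*u*v - 16*u - 21*v^2 - 5*v
  coeff of dv: -27*u^2*v - 3*u^2 - 48*u*v - 11*u - 19*v - 3
F^* omega = (54*u^2*v - 3*u^2 - 27*u*v^2 + 48*u*v - 16*u - 21*v^2 - 5*v) du + (-27*u^2*v - 3*u^2 - 48*u*v - 11*u - 19*v - 3) dv.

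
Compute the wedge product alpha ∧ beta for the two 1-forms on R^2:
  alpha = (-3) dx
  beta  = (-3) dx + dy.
alpha ∧ beta = (-3) dx ∧ dy

Distribute the wedge, using dx_i ∧ dx_j = -dx_j ∧ dx_i and dx_i ∧ dx_i = 0. For each pair (i, j) with i < j, the coefficient of dx_i ∧ dx_j in alpha ∧ beta is (alpha_i * beta_j - alpha_j * beta_i). Collecting: alpha ∧ beta = (-3) dx ∧ dy.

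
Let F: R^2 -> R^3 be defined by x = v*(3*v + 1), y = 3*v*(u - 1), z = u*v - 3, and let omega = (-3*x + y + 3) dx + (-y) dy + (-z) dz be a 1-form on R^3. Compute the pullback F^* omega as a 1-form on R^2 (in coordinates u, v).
F^* omega = (v*(-10*u*v + 9*v + 3)) du + (-10*u^2*v + 18*u*v^2 + 21*u*v + 3*u - 54*v^3 - 45*v^2 + 3*v + 3) dv

Using F^*(f dg) = (f ∘ F) d(g ∘ F), substitute each coordinate x_i by F_i(u, v) in f_i, and replace dx_i by d F_i = (∂F_i/∂u) du + (∂F_i/∂v) dv.
  For the x component: f_1(F) = 3*u*v - 9*v^2 - 6*v + 3; d F_1 = (0) du + (6*v + 1) dv
  For the y component: f_2(F) = 3*v*(1 - u); d F_2 = (3*v) du + (3*u - 3) dv
  For the z component: f_3(F) = -u*v + 3; d F_3 = (v) du + (u) dv
Combining and collecting du, dv coefficients:
  coeff of du: v*(-10*u*v + 9*v + 3)
  coeff of dv: -10*u^2*v + 18*u*v^2 + 21*u*v + 3*u - 54*v^3 - 45*v^2 + 3*v + 3
F^* omega = (v*(-10*u*v + 9*v + 3)) du + (-10*u^2*v + 18*u*v^2 + 21*u*v + 3*u - 54*v^3 - 45*v^2 + 3*v + 3) dv.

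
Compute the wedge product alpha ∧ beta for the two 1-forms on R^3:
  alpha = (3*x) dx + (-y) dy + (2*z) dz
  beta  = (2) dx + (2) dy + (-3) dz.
alpha ∧ beta = (6*x + 2*y) dx ∧ dy + (-9*x - 4*z) dx ∧ dz + (3*y - 4*z) dy ∧ dz

Distribute the wedge, using dx_i ∧ dx_j = -dx_j ∧ dx_i and dx_i ∧ dx_i = 0. For each pair (i, j) with i < j, the coefficient of dx_i ∧ dx_j in alpha ∧ beta is (alpha_i * beta_j - alpha_j * beta_i). Collecting: alpha ∧ beta = (6*x + 2*y) dx ∧ dy + (-9*x - 4*z) dx ∧ dz + (3*y - 4*z) dy ∧ dz.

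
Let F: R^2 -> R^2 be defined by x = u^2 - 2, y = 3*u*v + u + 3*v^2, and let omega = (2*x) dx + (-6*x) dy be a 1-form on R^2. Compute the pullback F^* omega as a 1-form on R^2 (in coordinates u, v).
F^* omega = (4*u^3 - 18*u^2*v - 6*u^2 - 8*u + 36*v + 12) du + (-18*u^3 - 36*u^2*v + 36*u + 72*v) dv

Using F^*(f dg) = (f ∘ F) d(g ∘ F), substitute each coordinate x_i by F_i(u, v) in f_i, and replace dx_i by d F_i = (∂F_i/∂u) du + (∂F_i/∂v) dv.
  For the x component: f_1(F) = 2*u^2 - 4; d F_1 = (2*u) du + (0) dv
  For the y component: f_2(F) = 12 - 6*u^2; d F_2 = (3*v + 1) du + (3*u + 6*v) dv
Combining and collecting du, dv coefficients:
  coeff of du: 4*u^3 - 18*u^2*v - 6*u^2 - 8*u + 36*v + 12
  coeff of dv: -18*u^3 - 36*u^2*v + 36*u + 72*v
F^* omega = (4*u^3 - 18*u^2*v - 6*u^2 - 8*u + 36*v + 12) du + (-18*u^3 - 36*u^2*v + 36*u + 72*v) dv.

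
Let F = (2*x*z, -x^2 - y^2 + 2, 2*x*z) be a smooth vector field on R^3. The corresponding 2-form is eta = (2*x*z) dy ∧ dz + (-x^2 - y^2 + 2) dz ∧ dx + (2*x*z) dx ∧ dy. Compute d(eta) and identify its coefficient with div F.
d(eta) = (2*x - 2*y + 2*z) dx ∧ dy ∧ dz; div F = 2*x - 2*y + 2*z

For a 2-form in R^3 of the form above, applying d gives a 3-form with coefficient ∂P/∂x + ∂Q/∂y + ∂R/∂z:
  ∂P/∂x = 2*z
  ∂Q/∂y = -2*y
  ∂R/∂z = 2*x
Sum = 2*x - 2*y + 2*z, which is exactly div F.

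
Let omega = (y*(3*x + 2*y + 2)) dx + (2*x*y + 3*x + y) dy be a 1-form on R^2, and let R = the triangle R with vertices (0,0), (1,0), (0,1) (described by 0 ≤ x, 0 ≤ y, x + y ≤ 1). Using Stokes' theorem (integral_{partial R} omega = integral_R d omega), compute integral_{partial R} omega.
integral_(partial R) omega = -1/3

Stokes: integral_partial_R omega = integral_R d omega with d omega = (∂Q/∂x - ∂P/∂y) dx ∧ dy.
  ∂Q/∂x = 2*y + 3
  ∂P/∂y = 3*x + 4*y + 2
  integrand = ∂Q/∂x - ∂P/∂y = -3*x - 2*y + 1.
Integrating over R: integral_0^1 integral_0^{1-x} (-3*x - 2*y + 1) dy dx = -1/3.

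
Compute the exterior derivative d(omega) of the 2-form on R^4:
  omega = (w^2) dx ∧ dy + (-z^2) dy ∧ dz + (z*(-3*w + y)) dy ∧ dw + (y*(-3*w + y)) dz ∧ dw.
d(omega) = (2*w) dx ∧ dy ∧ dw + (y) dy ∧ dz ∧ dw

For a 2-form omega = sum_{i<j} g_{ij} dx_i ∧ dx_j, the exterior derivative is
  d(omega) = sum_{i<j} d(g_{ij}) ∧ dx_i ∧ dx_j = sum_{i<j, k} (∂g_{ij}/∂x_k) dx_k ∧ dx_i ∧ dx_j.
Expand each term, using dx_k ∧ dx_i ∧ dx_j = sgn(permutation) dx_{(a)} ∧ dx_{(b)} ∧ dx_{(c)} with (a < b < c) sorted:
  d(w^2) includes (∂/∂w)(w^2) dw = (2*w) dw, which multiplied by dx ∧ dy gives (2*w) dx ∧ dy ∧ dw
  d(z*(-3*w + y)) includes (∂/∂z)(z*(-3*w + y)) dz = (-3*w + y) dz, which multiplied by dy ∧ dw gives (3*w - y) dy ∧ dz ∧ dw
  d(y*(-3*w + y)) includes (∂/∂y)(y*(-3*w + y)) dy = (-3*w + 2*y) dy, which multiplied by dz ∧ dw gives (-3*w + 2*y) dy ∧ dz ∧ dw
Collecting like 3-forms: d(omega) = (2*w) dx ∧ dy ∧ dw + (y) dy ∧ dz ∧ dw.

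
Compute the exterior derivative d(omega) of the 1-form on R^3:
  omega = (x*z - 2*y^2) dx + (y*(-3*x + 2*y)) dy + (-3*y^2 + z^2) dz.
d(omega) = (y) dx ∧ dy + (-x) dx ∧ dz + (-6*y) dy ∧ dz

For a 1-form omega = sum_i f_i dx_i, the exterior derivative is
  d(omega) = sum_{i < j} (∂f_j/∂x_i - ∂f_i/∂x_j) dx_i ∧ dx_j.
  coefficient of dx ∧ dy: ∂f_2/∂x - ∂f_1/∂y = ∂(y*(-3*x + 2*y))/∂x - ∂(x*z - 2*y^2)/∂y = y
  coefficient of dx ∧ dz: ∂f_3/∂x - ∂f_1/∂z = ∂(-3*y^2 + z^2)/∂x - ∂(x*z - 2*y^2)/∂z = -x
  coefficient of dy ∧ dz: ∂f_3/∂y - ∂f_2/∂z = ∂(-3*y^2 + z^2)/∂y - ∂(y*(-3*x + 2*y))/∂z = -6*y
Assembling: d(omega) = (y) dx ∧ dy + (-x) dx ∧ dz + (-6*y) dy ∧ dz.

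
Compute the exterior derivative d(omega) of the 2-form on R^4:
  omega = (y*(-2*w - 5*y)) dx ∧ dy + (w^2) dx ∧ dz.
d(omega) = (-2*y) dx ∧ dy ∧ dw + (2*w) dx ∧ dz ∧ dw

For a 2-form omega = sum_{i<j} g_{ij} dx_i ∧ dx_j, the exterior derivative is
  d(omega) = sum_{i<j} d(g_{ij}) ∧ dx_i ∧ dx_j = sum_{i<j, k} (∂g_{ij}/∂x_k) dx_k ∧ dx_i ∧ dx_j.
Expand each term, using dx_k ∧ dx_i ∧ dx_j = sgn(permutation) dx_{(a)} ∧ dx_{(b)} ∧ dx_{(c)} with (a < b < c) sorted:
  d(y*(-2*w - 5*y)) includes (∂/∂w)(y*(-2*w - 5*y)) dw = (-2*y) dw, which multiplied by dx ∧ dy gives (-2*y) dx ∧ dy ∧ dw
  d(w^2) includes (∂/∂w)(w^2) dw = (2*w) dw, which multiplied by dx ∧ dz gives (2*w) dx ∧ dz ∧ dw
Collecting like 3-forms: d(omega) = (-2*y) dx ∧ dy ∧ dw + (2*w) dx ∧ dz ∧ dw.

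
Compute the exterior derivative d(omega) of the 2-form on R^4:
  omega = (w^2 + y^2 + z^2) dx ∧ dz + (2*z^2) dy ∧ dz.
d(omega) = (-2*y) dx ∧ dy ∧ dz + (2*w) dx ∧ dz ∧ dw

For a 2-form omega = sum_{i<j} g_{ij} dx_i ∧ dx_j, the exterior derivative is
  d(omega) = sum_{i<j} d(g_{ij}) ∧ dx_i ∧ dx_j = sum_{i<j, k} (∂g_{ij}/∂x_k) dx_k ∧ dx_i ∧ dx_j.
Expand each term, using dx_k ∧ dx_i ∧ dx_j = sgn(permutation) dx_{(a)} ∧ dx_{(b)} ∧ dx_{(c)} with (a < b < c) sorted:
  d(w^2 + y^2 + z^2) includes (∂/∂y)(w^2 + y^2 + z^2) dy = (2*y) dy, which multiplied by dx ∧ dz gives (-2*y) dx ∧ dy ∧ dz
  d(w^2 + y^2 + z^2) includes (∂/∂w)(w^2 + y^2 + z^2) dw = (2*w) dw, which multiplied by dx ∧ dz gives (2*w) dx ∧ dz ∧ dw
Collecting like 3-forms: d(omega) = (-2*y) dx ∧ dy ∧ dz + (2*w) dx ∧ dz ∧ dw.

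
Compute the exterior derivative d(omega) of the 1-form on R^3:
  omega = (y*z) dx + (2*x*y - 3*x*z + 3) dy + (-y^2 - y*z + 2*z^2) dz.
d(omega) = (2*y - 4*z) dx ∧ dy + (-y) dx ∧ dz + (3*x - 2*y - z) dy ∧ dz

For a 1-form omega = sum_i f_i dx_i, the exterior derivative is
  d(omega) = sum_{i < j} (∂f_j/∂x_i - ∂f_i/∂x_j) dx_i ∧ dx_j.
  coefficient of dx ∧ dy: ∂f_2/∂x - ∂f_1/∂y = ∂(2*x*y - 3*x*z + 3)/∂x - ∂(y*z)/∂y = 2*y - 4*z
  coefficient of dx ∧ dz: ∂f_3/∂x - ∂f_1/∂z = ∂(-y^2 - y*z + 2*z^2)/∂x - ∂(y*z)/∂z = -y
  coefficient of dy ∧ dz: ∂f_3/∂y - ∂f_2/∂z = ∂(-y^2 - y*z + 2*z^2)/∂y - ∂(2*x*y - 3*x*z + 3)/∂z = 3*x - 2*y - z
Assembling: d(omega) = (2*y - 4*z) dx ∧ dy + (-y) dx ∧ dz + (3*x - 2*y - z) dy ∧ dz.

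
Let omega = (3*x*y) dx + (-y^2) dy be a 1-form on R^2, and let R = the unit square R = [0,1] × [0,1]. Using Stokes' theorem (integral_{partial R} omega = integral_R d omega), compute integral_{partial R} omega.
integral_(partial R) omega = -3/2

Stokes: integral_partial_R omega = integral_R d omega with d omega = (∂Q/∂x - ∂P/∂y) dx ∧ dy.
  ∂Q/∂x = 0
  ∂P/∂y = 3*x
  integrand = ∂Q/∂x - ∂P/∂y = -3*x.
Integrating over R: integral_0^1 integral_0^1 (-3*x) dx dy = -3/2.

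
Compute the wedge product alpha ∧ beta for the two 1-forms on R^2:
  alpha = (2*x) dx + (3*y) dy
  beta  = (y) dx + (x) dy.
alpha ∧ beta = (2*x^2 - 3*y^2) dx ∧ dy

Distribute the wedge, using dx_i ∧ dx_j = -dx_j ∧ dx_i and dx_i ∧ dx_i = 0. For each pair (i, j) with i < j, the coefficient of dx_i ∧ dx_j in alpha ∧ beta is (alpha_i * beta_j - alpha_j * beta_i). Collecting: alpha ∧ beta = (2*x^2 - 3*y^2) dx ∧ dy.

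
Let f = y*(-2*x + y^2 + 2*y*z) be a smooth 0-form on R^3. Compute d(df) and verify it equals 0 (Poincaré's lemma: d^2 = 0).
d(df) = 0

Step 1: df = sum_i (∂f/∂x_i) dx_i = (-2*y) dx + (-2*x + 3*y^2 + 4*y*z) dy + (2*y^2) dz.
Step 2: Apply d again. Using the 1-form formula, the coefficient of dx ∧ dy in d(df) is ∂^2 f/∂x ∂y - ∂^2 f/∂y ∂x = (-2) - (-2) = 0 (equality of mixed partials for smooth f).
Similarly for dx ∧ dz and dy ∧ dz — all coefficients vanish. So d(df) = 0.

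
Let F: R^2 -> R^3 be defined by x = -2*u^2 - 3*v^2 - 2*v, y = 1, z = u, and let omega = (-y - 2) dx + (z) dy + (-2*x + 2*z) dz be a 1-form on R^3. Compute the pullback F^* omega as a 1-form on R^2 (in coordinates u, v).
F^* omega = (4*u^2 + 14*u + 6*v^2 + 4*v) du + (18*v + 6) dv

Using F^*(f dg) = (f ∘ F) d(g ∘ F), substitute each coordinate x_i by F_i(u, v) in f_i, and replace dx_i by d F_i = (∂F_i/∂u) du + (∂F_i/∂v) dv.
  For the x component: f_1(F) = -3; d F_1 = (-4*u) du + (-6*v - 2) dv
  For the y component: f_2(F) = u; d F_2 = (0) du + (0) dv
  For the z component: f_3(F) = 4*u^2 + 2*u + 6*v^2 + 4*v; d F_3 = (1) du + (0) dv
Combining and collecting du, dv coefficients:
  coeff of du: 4*u^2 + 14*u + 6*v^2 + 4*v
  coeff of dv: 18*v + 6
F^* omega = (4*u^2 + 14*u + 6*v^2 + 4*v) du + (18*v + 6) dv.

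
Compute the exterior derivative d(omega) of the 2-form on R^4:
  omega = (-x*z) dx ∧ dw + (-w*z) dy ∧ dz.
d(omega) = (x) dx ∧ dz ∧ dw + (-z) dy ∧ dz ∧ dw

For a 2-form omega = sum_{i<j} g_{ij} dx_i ∧ dx_j, the exterior derivative is
  d(omega) = sum_{i<j} d(g_{ij}) ∧ dx_i ∧ dx_j = sum_{i<j, k} (∂g_{ij}/∂x_k) dx_k ∧ dx_i ∧ dx_j.
Expand each term, using dx_k ∧ dx_i ∧ dx_j = sgn(permutation) dx_{(a)} ∧ dx_{(b)} ∧ dx_{(c)} with (a < b < c) sorted:
  d(-x*z) includes (∂/∂z)(-x*z) dz = (-x) dz, which multiplied by dx ∧ dw gives (x) dx ∧ dz ∧ dw
  d(-w*z) includes (∂/∂w)(-w*z) dw = (-z) dw, which multiplied by dy ∧ dz gives (-z) dy ∧ dz ∧ dw
Collecting like 3-forms: d(omega) = (x) dx ∧ dz ∧ dw + (-z) dy ∧ dz ∧ dw.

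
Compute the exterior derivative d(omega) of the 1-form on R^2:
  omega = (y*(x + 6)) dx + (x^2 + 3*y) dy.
d(omega) = (x - 6) dx ∧ dy

For a 1-form omega = sum_i f_i dx_i, the exterior derivative is
  d(omega) = sum_{i < j} (∂f_j/∂x_i - ∂f_i/∂x_j) dx_i ∧ dx_j.
  coefficient of dx ∧ dy: ∂f_2/∂x - ∂f_1/∂y = ∂(x^2 + 3*y)/∂x - ∂(y*(x + 6))/∂y = x - 6
Assembling: d(omega) = (x - 6) dx ∧ dy.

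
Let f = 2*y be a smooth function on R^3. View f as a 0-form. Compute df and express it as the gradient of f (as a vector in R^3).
df = (0) dx + (2) dy + (0) dz; grad f = (0, 2, 0)

For a 0-form f, d f = (∂f/∂x) dx + (∂f/∂y) dy + (∂f/∂z) dz. The components of the vector representation are exactly the entries of grad f in Cartesian coordinates:
  ∂f/∂x = 0
  ∂f/∂y = 2
  ∂f/∂z = 0.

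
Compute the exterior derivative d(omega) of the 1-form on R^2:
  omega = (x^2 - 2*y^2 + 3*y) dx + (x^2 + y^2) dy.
d(omega) = (2*x + 4*y - 3) dx ∧ dy

For a 1-form omega = sum_i f_i dx_i, the exterior derivative is
  d(omega) = sum_{i < j} (∂f_j/∂x_i - ∂f_i/∂x_j) dx_i ∧ dx_j.
  coefficient of dx ∧ dy: ∂f_2/∂x - ∂f_1/∂y = ∂(x^2 + y^2)/∂x - ∂(x^2 - 2*y^2 + 3*y)/∂y = 2*x + 4*y - 3
Assembling: d(omega) = (2*x + 4*y - 3) dx ∧ dy.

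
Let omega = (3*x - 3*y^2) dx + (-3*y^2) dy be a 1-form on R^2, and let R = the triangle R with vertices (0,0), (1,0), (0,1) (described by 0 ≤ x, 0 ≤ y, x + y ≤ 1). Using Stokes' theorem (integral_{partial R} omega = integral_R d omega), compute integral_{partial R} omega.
integral_(partial R) omega = 1

Stokes: integral_partial_R omega = integral_R d omega with d omega = (∂Q/∂x - ∂P/∂y) dx ∧ dy.
  ∂Q/∂x = 0
  ∂P/∂y = -6*y
  integrand = ∂Q/∂x - ∂P/∂y = 6*y.
Integrating over R: integral_0^1 integral_0^{1-x} (6*y) dy dx = 1.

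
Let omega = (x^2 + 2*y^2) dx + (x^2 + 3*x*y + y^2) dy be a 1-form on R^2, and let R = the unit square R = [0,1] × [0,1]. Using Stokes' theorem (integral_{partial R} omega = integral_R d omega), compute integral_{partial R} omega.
integral_(partial R) omega = 1/2

Stokes: integral_partial_R omega = integral_R d omega with d omega = (∂Q/∂x - ∂P/∂y) dx ∧ dy.
  ∂Q/∂x = 2*x + 3*y
  ∂P/∂y = 4*y
  integrand = ∂Q/∂x - ∂P/∂y = 2*x - y.
Integrating over R: integral_0^1 integral_0^1 (2*x - y) dx dy = 1/2.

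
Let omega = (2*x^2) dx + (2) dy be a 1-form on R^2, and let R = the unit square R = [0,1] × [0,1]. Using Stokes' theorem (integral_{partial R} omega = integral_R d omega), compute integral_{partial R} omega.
integral_(partial R) omega = 0

Stokes: integral_partial_R omega = integral_R d omega with d omega = (∂Q/∂x - ∂P/∂y) dx ∧ dy.
  ∂Q/∂x = 0
  ∂P/∂y = 0
  integrand = ∂Q/∂x - ∂P/∂y = 0.
Integrating over R: integral_0^1 integral_0^1 (0) dx dy = 0.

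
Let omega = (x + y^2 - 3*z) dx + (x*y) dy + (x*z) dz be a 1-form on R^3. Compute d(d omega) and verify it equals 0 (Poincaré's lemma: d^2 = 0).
d(d omega) = 0

Step 1: d omega = sum_{i<j} (∂f_j/∂x_i - ∂f_i/∂x_j) dx_i ∧ dx_j:
  coeff of dx ∧ dy: -y
  coeff of dx ∧ dz: z + 3
  coeff of dy ∧ dz: 0
Step 2: Apply d again to each 2-form coefficient. The only possible 3-form in R^3 is dx ∧ dy ∧ dz, with coefficient
  ∂(coeff of dy∧dz)/∂x - ∂(coeff of dx∧dz)/∂y + ∂(coeff of dx∧dy)/∂z
  = ∂/∂x (0) - ∂/∂y (z + 3) + ∂/∂z (-y).
Each of these terms simplifies to sums of mixed partials that cancel in pairs. The result is 0 (by equality of mixed partials for smooth functions — Schwarz / Clairaut).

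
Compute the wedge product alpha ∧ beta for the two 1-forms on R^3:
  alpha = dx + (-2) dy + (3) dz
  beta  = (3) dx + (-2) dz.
alpha ∧ beta = (-11) dx ∧ dz + (6) dx ∧ dy + (4) dy ∧ dz

Distribute the wedge, using dx_i ∧ dx_j = -dx_j ∧ dx_i and dx_i ∧ dx_i = 0. For each pair (i, j) with i < j, the coefficient of dx_i ∧ dx_j in alpha ∧ beta is (alpha_i * beta_j - alpha_j * beta_i). Collecting: alpha ∧ beta = (-11) dx ∧ dz + (6) dx ∧ dy + (4) dy ∧ dz.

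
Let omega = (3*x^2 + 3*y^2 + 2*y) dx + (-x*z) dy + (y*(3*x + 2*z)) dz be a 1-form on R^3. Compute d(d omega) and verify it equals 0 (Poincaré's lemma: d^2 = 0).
d(d omega) = 0

Step 1: d omega = sum_{i<j} (∂f_j/∂x_i - ∂f_i/∂x_j) dx_i ∧ dx_j:
  coeff of dx ∧ dy: -6*y - z - 2
  coeff of dx ∧ dz: 3*y
  coeff of dy ∧ dz: 4*x + 2*z
Step 2: Apply d again to each 2-form coefficient. The only possible 3-form in R^3 is dx ∧ dy ∧ dz, with coefficient
  ∂(coeff of dy∧dz)/∂x - ∂(coeff of dx∧dz)/∂y + ∂(coeff of dx∧dy)/∂z
  = ∂/∂x (4*x + 2*z) - ∂/∂y (3*y) + ∂/∂z (-6*y - z - 2).
Each of these terms simplifies to sums of mixed partials that cancel in pairs. The result is 0 (by equality of mixed partials for smooth functions — Schwarz / Clairaut).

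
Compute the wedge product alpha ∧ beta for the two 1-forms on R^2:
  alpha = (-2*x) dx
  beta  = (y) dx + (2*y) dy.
alpha ∧ beta = (-4*x*y) dx ∧ dy

Distribute the wedge, using dx_i ∧ dx_j = -dx_j ∧ dx_i and dx_i ∧ dx_i = 0. For each pair (i, j) with i < j, the coefficient of dx_i ∧ dx_j in alpha ∧ beta is (alpha_i * beta_j - alpha_j * beta_i). Collecting: alpha ∧ beta = (-4*x*y) dx ∧ dy.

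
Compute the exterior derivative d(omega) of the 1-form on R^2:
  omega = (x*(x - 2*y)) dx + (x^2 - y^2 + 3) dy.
d(omega) = (4*x) dx ∧ dy

For a 1-form omega = sum_i f_i dx_i, the exterior derivative is
  d(omega) = sum_{i < j} (∂f_j/∂x_i - ∂f_i/∂x_j) dx_i ∧ dx_j.
  coefficient of dx ∧ dy: ∂f_2/∂x - ∂f_1/∂y = ∂(x^2 - y^2 + 3)/∂x - ∂(x*(x - 2*y))/∂y = 4*x
Assembling: d(omega) = (4*x) dx ∧ dy.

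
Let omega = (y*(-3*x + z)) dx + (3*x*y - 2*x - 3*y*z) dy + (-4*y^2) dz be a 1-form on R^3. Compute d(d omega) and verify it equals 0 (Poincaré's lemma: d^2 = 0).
d(d omega) = 0

Step 1: d omega = sum_{i<j} (∂f_j/∂x_i - ∂f_i/∂x_j) dx_i ∧ dx_j:
  coeff of dx ∧ dy: 3*x + 3*y - z - 2
  coeff of dx ∧ dz: -y
  coeff of dy ∧ dz: -5*y
Step 2: Apply d again to each 2-form coefficient. The only possible 3-form in R^3 is dx ∧ dy ∧ dz, with coefficient
  ∂(coeff of dy∧dz)/∂x - ∂(coeff of dx∧dz)/∂y + ∂(coeff of dx∧dy)/∂z
  = ∂/∂x (-5*y) - ∂/∂y (-y) + ∂/∂z (3*x + 3*y - z - 2).
Each of these terms simplifies to sums of mixed partials that cancel in pairs. The result is 0 (by equality of mixed partials for smooth functions — Schwarz / Clairaut).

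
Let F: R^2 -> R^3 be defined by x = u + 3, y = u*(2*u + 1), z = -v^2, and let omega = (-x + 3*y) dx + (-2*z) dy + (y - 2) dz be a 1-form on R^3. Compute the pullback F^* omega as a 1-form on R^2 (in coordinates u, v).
F^* omega = (6*u^2 + 8*u*v^2 + 2*u + 2*v^2 - 3) du + (2*v*(-2*u^2 - u + 2)) dv

Using F^*(f dg) = (f ∘ F) d(g ∘ F), substitute each coordinate x_i by F_i(u, v) in f_i, and replace dx_i by d F_i = (∂F_i/∂u) du + (∂F_i/∂v) dv.
  For the x component: f_1(F) = 6*u^2 + 2*u - 3; d F_1 = (1) du + (0) dv
  For the y component: f_2(F) = 2*v^2; d F_2 = (4*u + 1) du + (0) dv
  For the z component: f_3(F) = 2*u^2 + u - 2; d F_3 = (0) du + (-2*v) dv
Combining and collecting du, dv coefficients:
  coeff of du: 6*u^2 + 8*u*v^2 + 2*u + 2*v^2 - 3
  coeff of dv: 2*v*(-2*u^2 - u + 2)
F^* omega = (6*u^2 + 8*u*v^2 + 2*u + 2*v^2 - 3) du + (2*v*(-2*u^2 - u + 2)) dv.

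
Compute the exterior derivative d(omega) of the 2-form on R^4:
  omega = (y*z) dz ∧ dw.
d(omega) = (z) dy ∧ dz ∧ dw

For a 2-form omega = sum_{i<j} g_{ij} dx_i ∧ dx_j, the exterior derivative is
  d(omega) = sum_{i<j} d(g_{ij}) ∧ dx_i ∧ dx_j = sum_{i<j, k} (∂g_{ij}/∂x_k) dx_k ∧ dx_i ∧ dx_j.
Expand each term, using dx_k ∧ dx_i ∧ dx_j = sgn(permutation) dx_{(a)} ∧ dx_{(b)} ∧ dx_{(c)} with (a < b < c) sorted:
  d(y*z) includes (∂/∂y)(y*z) dy = (z) dy, which multiplied by dz ∧ dw gives (z) dy ∧ dz ∧ dw
Collecting like 3-forms: d(omega) = (z) dy ∧ dz ∧ dw.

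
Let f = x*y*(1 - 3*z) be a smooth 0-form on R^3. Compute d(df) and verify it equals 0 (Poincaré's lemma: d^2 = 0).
d(df) = 0

Step 1: df = sum_i (∂f/∂x_i) dx_i = (y*(1 - 3*z)) dx + (x*(1 - 3*z)) dy + (-3*x*y) dz.
Step 2: Apply d again. Using the 1-form formula, the coefficient of dx ∧ dy in d(df) is ∂^2 f/∂x ∂y - ∂^2 f/∂y ∂x = (1 - 3*z) - (1 - 3*z) = 0 (equality of mixed partials for smooth f).
Similarly for dx ∧ dz and dy ∧ dz — all coefficients vanish. So d(df) = 0.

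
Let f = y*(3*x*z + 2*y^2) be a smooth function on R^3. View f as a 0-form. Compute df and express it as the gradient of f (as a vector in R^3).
df = (3*y*z) dx + (3*x*z + 6*y^2) dy + (3*x*y) dz; grad f = (3*y*z, 3*x*z + 6*y^2, 3*x*y)

For a 0-form f, d f = (∂f/∂x) dx + (∂f/∂y) dy + (∂f/∂z) dz. The components of the vector representation are exactly the entries of grad f in Cartesian coordinates:
  ∂f/∂x = 3*y*z
  ∂f/∂y = 3*x*z + 6*y^2
  ∂f/∂z = 3*x*y.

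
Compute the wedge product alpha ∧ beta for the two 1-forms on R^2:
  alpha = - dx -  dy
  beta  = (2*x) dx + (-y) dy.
alpha ∧ beta = (2*x + y) dx ∧ dy

Distribute the wedge, using dx_i ∧ dx_j = -dx_j ∧ dx_i and dx_i ∧ dx_i = 0. For each pair (i, j) with i < j, the coefficient of dx_i ∧ dx_j in alpha ∧ beta is (alpha_i * beta_j - alpha_j * beta_i). Collecting: alpha ∧ beta = (2*x + y) dx ∧ dy.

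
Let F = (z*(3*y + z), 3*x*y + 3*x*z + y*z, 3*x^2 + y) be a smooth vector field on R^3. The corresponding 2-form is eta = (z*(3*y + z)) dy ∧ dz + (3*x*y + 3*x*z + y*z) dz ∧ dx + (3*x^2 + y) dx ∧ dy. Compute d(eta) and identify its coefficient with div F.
d(eta) = (3*x + z) dx ∧ dy ∧ dz; div F = 3*x + z

For a 2-form in R^3 of the form above, applying d gives a 3-form with coefficient ∂P/∂x + ∂Q/∂y + ∂R/∂z:
  ∂P/∂x = 0
  ∂Q/∂y = 3*x + z
  ∂R/∂z = 0
Sum = 3*x + z, which is exactly div F.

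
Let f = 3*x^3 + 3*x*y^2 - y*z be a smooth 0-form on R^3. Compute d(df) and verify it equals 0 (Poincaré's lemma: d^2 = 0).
d(df) = 0

Step 1: df = sum_i (∂f/∂x_i) dx_i = (9*x^2 + 3*y^2) dx + (6*x*y - z) dy + (-y) dz.
Step 2: Apply d again. Using the 1-form formula, the coefficient of dx ∧ dy in d(df) is ∂^2 f/∂x ∂y - ∂^2 f/∂y ∂x = (6*y) - (6*y) = 0 (equality of mixed partials for smooth f).
Similarly for dx ∧ dz and dy ∧ dz — all coefficients vanish. So d(df) = 0.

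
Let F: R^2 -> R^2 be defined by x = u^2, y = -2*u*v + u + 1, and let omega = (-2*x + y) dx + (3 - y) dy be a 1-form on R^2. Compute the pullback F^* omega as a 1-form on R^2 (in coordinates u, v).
F^* omega = (-4*u^3 - 4*u^2*v + 2*u^2 - 4*u*v^2 + 4*u*v + u - 4*v + 2) du + (2*u*(-2*u*v + u - 2)) dv

Using F^*(f dg) = (f ∘ F) d(g ∘ F), substitute each coordinate x_i by F_i(u, v) in f_i, and replace dx_i by d F_i = (∂F_i/∂u) du + (∂F_i/∂v) dv.
  For the x component: f_1(F) = -2*u^2 - 2*u*v + u + 1; d F_1 = (2*u) du + (0) dv
  For the y component: f_2(F) = 2*u*v - u + 2; d F_2 = (1 - 2*v) du + (-2*u) dv
Combining and collecting du, dv coefficients:
  coeff of du: -4*u^3 - 4*u^2*v + 2*u^2 - 4*u*v^2 + 4*u*v + u - 4*v + 2
  coeff of dv: 2*u*(-2*u*v + u - 2)
F^* omega = (-4*u^3 - 4*u^2*v + 2*u^2 - 4*u*v^2 + 4*u*v + u - 4*v + 2) du + (2*u*(-2*u*v + u - 2)) dv.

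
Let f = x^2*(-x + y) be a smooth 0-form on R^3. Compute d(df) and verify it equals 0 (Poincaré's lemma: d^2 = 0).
d(df) = 0

Step 1: df = sum_i (∂f/∂x_i) dx_i = (x*(-3*x + 2*y)) dx + (x^2) dy + (0) dz.
Step 2: Apply d again. Using the 1-form formula, the coefficient of dx ∧ dy in d(df) is ∂^2 f/∂x ∂y - ∂^2 f/∂y ∂x = (2*x) - (2*x) = 0 (equality of mixed partials for smooth f).
Similarly for dx ∧ dz and dy ∧ dz — all coefficients vanish. So d(df) = 0.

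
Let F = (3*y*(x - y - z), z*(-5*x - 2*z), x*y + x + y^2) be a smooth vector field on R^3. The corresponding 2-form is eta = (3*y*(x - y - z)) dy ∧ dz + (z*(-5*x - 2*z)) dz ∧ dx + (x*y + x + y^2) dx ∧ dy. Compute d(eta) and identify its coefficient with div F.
d(eta) = (3*y) dx ∧ dy ∧ dz; div F = 3*y

For a 2-form in R^3 of the form above, applying d gives a 3-form with coefficient ∂P/∂x + ∂Q/∂y + ∂R/∂z:
  ∂P/∂x = 3*y
  ∂Q/∂y = 0
  ∂R/∂z = 0
Sum = 3*y, which is exactly div F.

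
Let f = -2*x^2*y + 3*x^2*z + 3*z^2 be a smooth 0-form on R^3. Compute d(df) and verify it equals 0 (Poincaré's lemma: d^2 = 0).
d(df) = 0

Step 1: df = sum_i (∂f/∂x_i) dx_i = (2*x*(-2*y + 3*z)) dx + (-2*x^2) dy + (3*x^2 + 6*z) dz.
Step 2: Apply d again. Using the 1-form formula, the coefficient of dx ∧ dy in d(df) is ∂^2 f/∂x ∂y - ∂^2 f/∂y ∂x = (-4*x) - (-4*x) = 0 (equality of mixed partials for smooth f).
Similarly for dx ∧ dz and dy ∧ dz — all coefficients vanish. So d(df) = 0.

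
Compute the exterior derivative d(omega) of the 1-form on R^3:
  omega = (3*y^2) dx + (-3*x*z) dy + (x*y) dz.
d(omega) = (-6*y - 3*z) dx ∧ dy + (y) dx ∧ dz + (4*x) dy ∧ dz

For a 1-form omega = sum_i f_i dx_i, the exterior derivative is
  d(omega) = sum_{i < j} (∂f_j/∂x_i - ∂f_i/∂x_j) dx_i ∧ dx_j.
  coefficient of dx ∧ dy: ∂f_2/∂x - ∂f_1/∂y = ∂(-3*x*z)/∂x - ∂(3*y^2)/∂y = -6*y - 3*z
  coefficient of dx ∧ dz: ∂f_3/∂x - ∂f_1/∂z = ∂(x*y)/∂x - ∂(3*y^2)/∂z = y
  coefficient of dy ∧ dz: ∂f_3/∂y - ∂f_2/∂z = ∂(x*y)/∂y - ∂(-3*x*z)/∂z = 4*x
Assembling: d(omega) = (-6*y - 3*z) dx ∧ dy + (y) dx ∧ dz + (4*x) dy ∧ dz.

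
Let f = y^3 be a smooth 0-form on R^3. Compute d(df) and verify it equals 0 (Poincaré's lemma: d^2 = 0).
d(df) = 0

Step 1: df = sum_i (∂f/∂x_i) dx_i = (0) dx + (3*y^2) dy + (0) dz.
Step 2: Apply d again. Using the 1-form formula, the coefficient of dx ∧ dy in d(df) is ∂^2 f/∂x ∂y - ∂^2 f/∂y ∂x = (0) - (0) = 0 (equality of mixed partials for smooth f).
Similarly for dx ∧ dz and dy ∧ dz — all coefficients vanish. So d(df) = 0.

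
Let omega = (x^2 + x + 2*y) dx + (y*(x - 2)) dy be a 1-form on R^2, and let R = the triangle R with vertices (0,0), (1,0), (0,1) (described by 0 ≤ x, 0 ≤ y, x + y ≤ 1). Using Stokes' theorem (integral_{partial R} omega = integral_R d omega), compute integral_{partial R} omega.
integral_(partial R) omega = -5/6

Stokes: integral_partial_R omega = integral_R d omega with d omega = (∂Q/∂x - ∂P/∂y) dx ∧ dy.
  ∂Q/∂x = y
  ∂P/∂y = 2
  integrand = ∂Q/∂x - ∂P/∂y = y - 2.
Integrating over R: integral_0^1 integral_0^{1-x} (y - 2) dy dx = -5/6.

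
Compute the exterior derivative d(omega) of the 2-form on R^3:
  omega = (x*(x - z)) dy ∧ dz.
d(omega) = (2*x - z) dx ∧ dy ∧ dz

For a 2-form omega = sum_{i<j} g_{ij} dx_i ∧ dx_j, the exterior derivative is
  d(omega) = sum_{i<j} d(g_{ij}) ∧ dx_i ∧ dx_j = sum_{i<j, k} (∂g_{ij}/∂x_k) dx_k ∧ dx_i ∧ dx_j.
Expand each term, using dx_k ∧ dx_i ∧ dx_j = sgn(permutation) dx_{(a)} ∧ dx_{(b)} ∧ dx_{(c)} with (a < b < c) sorted:
  d(x*(x - z)) includes (∂/∂x)(x*(x - z)) dx = (2*x - z) dx, which multiplied by dy ∧ dz gives (2*x - z) dx ∧ dy ∧ dz
Collecting like 3-forms: d(omega) = (2*x - z) dx ∧ dy ∧ dz.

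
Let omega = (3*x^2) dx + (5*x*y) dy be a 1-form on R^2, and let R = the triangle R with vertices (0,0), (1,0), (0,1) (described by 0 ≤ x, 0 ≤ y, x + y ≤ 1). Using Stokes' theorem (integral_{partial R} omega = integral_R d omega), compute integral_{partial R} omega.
integral_(partial R) omega = 5/6

Stokes: integral_partial_R omega = integral_R d omega with d omega = (∂Q/∂x - ∂P/∂y) dx ∧ dy.
  ∂Q/∂x = 5*y
  ∂P/∂y = 0
  integrand = ∂Q/∂x - ∂P/∂y = 5*y.
Integrating over R: integral_0^1 integral_0^{1-x} (5*y) dy dx = 5/6.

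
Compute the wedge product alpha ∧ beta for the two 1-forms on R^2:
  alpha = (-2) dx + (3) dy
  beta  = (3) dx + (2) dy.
alpha ∧ beta = (-13) dx ∧ dy

Distribute the wedge, using dx_i ∧ dx_j = -dx_j ∧ dx_i and dx_i ∧ dx_i = 0. For each pair (i, j) with i < j, the coefficient of dx_i ∧ dx_j in alpha ∧ beta is (alpha_i * beta_j - alpha_j * beta_i). Collecting: alpha ∧ beta = (-13) dx ∧ dy.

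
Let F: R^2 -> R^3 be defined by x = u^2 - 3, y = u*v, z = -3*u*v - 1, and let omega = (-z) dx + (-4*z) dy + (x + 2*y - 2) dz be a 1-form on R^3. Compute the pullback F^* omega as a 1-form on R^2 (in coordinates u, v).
F^* omega = (3*u^2*v + 6*u*v^2 + 2*u + 19*v) du + (u*(-3*u^2 + 6*u*v + 19)) dv

Using F^*(f dg) = (f ∘ F) d(g ∘ F), substitute each coordinate x_i by F_i(u, v) in f_i, and replace dx_i by d F_i = (∂F_i/∂u) du + (∂F_i/∂v) dv.
  For the x component: f_1(F) = 3*u*v + 1; d F_1 = (2*u) du + (0) dv
  For the y component: f_2(F) = 12*u*v + 4; d F_2 = (v) du + (u) dv
  For the z component: f_3(F) = u^2 + 2*u*v - 5; d F_3 = (-3*v) du + (-3*u) dv
Combining and collecting du, dv coefficients:
  coeff of du: 3*u^2*v + 6*u*v^2 + 2*u + 19*v
  coeff of dv: u*(-3*u^2 + 6*u*v + 19)
F^* omega = (3*u^2*v + 6*u*v^2 + 2*u + 19*v) du + (u*(-3*u^2 + 6*u*v + 19)) dv.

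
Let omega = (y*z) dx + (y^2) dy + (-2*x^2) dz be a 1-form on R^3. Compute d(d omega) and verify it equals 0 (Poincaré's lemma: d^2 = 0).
d(d omega) = 0

Step 1: d omega = sum_{i<j} (∂f_j/∂x_i - ∂f_i/∂x_j) dx_i ∧ dx_j:
  coeff of dx ∧ dy: -z
  coeff of dx ∧ dz: -4*x - y
  coeff of dy ∧ dz: 0
Step 2: Apply d again to each 2-form coefficient. The only possible 3-form in R^3 is dx ∧ dy ∧ dz, with coefficient
  ∂(coeff of dy∧dz)/∂x - ∂(coeff of dx∧dz)/∂y + ∂(coeff of dx∧dy)/∂z
  = ∂/∂x (0) - ∂/∂y (-4*x - y) + ∂/∂z (-z).
Each of these terms simplifies to sums of mixed partials that cancel in pairs. The result is 0 (by equality of mixed partials for smooth functions — Schwarz / Clairaut).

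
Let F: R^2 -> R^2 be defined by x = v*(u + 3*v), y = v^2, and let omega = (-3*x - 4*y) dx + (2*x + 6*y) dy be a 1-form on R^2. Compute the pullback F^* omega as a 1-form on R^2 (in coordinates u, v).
F^* omega = (v^2*(-3*u - 13*v)) du + (3*v*(-u^2 - 9*u*v - 18*v^2)) dv

Using F^*(f dg) = (f ∘ F) d(g ∘ F), substitute each coordinate x_i by F_i(u, v) in f_i, and replace dx_i by d F_i = (∂F_i/∂u) du + (∂F_i/∂v) dv.
  For the x component: f_1(F) = v*(-3*u - 13*v); d F_1 = (v) du + (u + 6*v) dv
  For the y component: f_2(F) = 2*v*(u + 6*v); d F_2 = (0) du + (2*v) dv
Combining and collecting du, dv coefficients:
  coeff of du: v^2*(-3*u - 13*v)
  coeff of dv: 3*v*(-u^2 - 9*u*v - 18*v^2)
F^* omega = (v^2*(-3*u - 13*v)) du + (3*v*(-u^2 - 9*u*v - 18*v^2)) dv.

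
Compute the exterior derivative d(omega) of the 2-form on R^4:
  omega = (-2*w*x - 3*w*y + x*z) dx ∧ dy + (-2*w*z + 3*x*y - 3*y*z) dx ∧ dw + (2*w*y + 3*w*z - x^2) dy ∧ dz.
d(omega) = (-x) dx ∧ dy ∧ dz + (-5*x - 3*y + 3*z) dx ∧ dy ∧ dw + (2*w + 3*y) dx ∧ dz ∧ dw + (2*y + 3*z) dy ∧ dz ∧ dw

For a 2-form omega = sum_{i<j} g_{ij} dx_i ∧ dx_j, the exterior derivative is
  d(omega) = sum_{i<j} d(g_{ij}) ∧ dx_i ∧ dx_j = sum_{i<j, k} (∂g_{ij}/∂x_k) dx_k ∧ dx_i ∧ dx_j.
Expand each term, using dx_k ∧ dx_i ∧ dx_j = sgn(permutation) dx_{(a)} ∧ dx_{(b)} ∧ dx_{(c)} with (a < b < c) sorted:
  d(-2*w*x - 3*w*y + x*z) includes (∂/∂z)(-2*w*x - 3*w*y + x*z) dz = (x) dz, which multiplied by dx ∧ dy gives (x) dx ∧ dy ∧ dz
  d(-2*w*x - 3*w*y + x*z) includes (∂/∂w)(-2*w*x - 3*w*y + x*z) dw = (-2*x - 3*y) dw, which multiplied by dx ∧ dy gives (-2*x - 3*y) dx ∧ dy ∧ dw
  d(-2*w*z + 3*x*y - 3*y*z) includes (∂/∂y)(-2*w*z + 3*x*y - 3*y*z) dy = (3*x - 3*z) dy, which multiplied by dx ∧ dw gives (-3*x + 3*z) dx ∧ dy ∧ dw
  d(-2*w*z + 3*x*y - 3*y*z) includes (∂/∂z)(-2*w*z + 3*x*y - 3*y*z) dz = (-2*w - 3*y) dz, which multiplied by dx ∧ dw gives (2*w + 3*y) dx ∧ dz ∧ dw
  d(2*w*y + 3*w*z - x^2) includes (∂/∂x)(2*w*y + 3*w*z - x^2) dx = (-2*x) dx, which multiplied by dy ∧ dz gives (-2*x) dx ∧ dy ∧ dz
  d(2*w*y + 3*w*z - x^2) includes (∂/∂w)(2*w*y + 3*w*z - x^2) dw = (2*y + 3*z) dw, which multiplied by dy ∧ dz gives (2*y + 3*z) dy ∧ dz ∧ dw
Collecting like 3-forms: d(omega) = (-x) dx ∧ dy ∧ dz + (-5*x - 3*y + 3*z) dx ∧ dy ∧ dw + (2*w + 3*y) dx ∧ dz ∧ dw + (2*y + 3*z) dy ∧ dz ∧ dw.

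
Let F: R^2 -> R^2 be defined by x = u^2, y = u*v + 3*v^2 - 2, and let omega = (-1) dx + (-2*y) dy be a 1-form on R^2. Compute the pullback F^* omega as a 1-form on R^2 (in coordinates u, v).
F^* omega = (-2*u*v^2 - 2*u - 6*v^3 + 4*v) du + (-2*u^2*v - 18*u*v^2 + 4*u - 36*v^3 + 24*v) dv

Using F^*(f dg) = (f ∘ F) d(g ∘ F), substitute each coordinate x_i by F_i(u, v) in f_i, and replace dx_i by d F_i = (∂F_i/∂u) du + (∂F_i/∂v) dv.
  For the x component: f_1(F) = -1; d F_1 = (2*u) du + (0) dv
  For the y component: f_2(F) = -2*u*v - 6*v^2 + 4; d F_2 = (v) du + (u + 6*v) dv
Combining and collecting du, dv coefficients:
  coeff of du: -2*u*v^2 - 2*u - 6*v^3 + 4*v
  coeff of dv: -2*u^2*v - 18*u*v^2 + 4*u - 36*v^3 + 24*v
F^* omega = (-2*u*v^2 - 2*u - 6*v^3 + 4*v) du + (-2*u^2*v - 18*u*v^2 + 4*u - 36*v^3 + 24*v) dv.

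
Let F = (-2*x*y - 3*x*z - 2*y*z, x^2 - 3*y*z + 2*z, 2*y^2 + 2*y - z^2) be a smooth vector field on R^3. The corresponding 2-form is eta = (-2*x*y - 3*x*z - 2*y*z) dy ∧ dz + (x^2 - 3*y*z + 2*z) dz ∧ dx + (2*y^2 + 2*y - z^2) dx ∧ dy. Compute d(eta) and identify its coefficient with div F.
d(eta) = (-2*y - 8*z) dx ∧ dy ∧ dz; div F = -2*y - 8*z

For a 2-form in R^3 of the form above, applying d gives a 3-form with coefficient ∂P/∂x + ∂Q/∂y + ∂R/∂z:
  ∂P/∂x = -2*y - 3*z
  ∂Q/∂y = -3*z
  ∂R/∂z = -2*z
Sum = -2*y - 8*z, which is exactly div F.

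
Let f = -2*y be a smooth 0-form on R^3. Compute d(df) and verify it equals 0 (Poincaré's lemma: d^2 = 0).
d(df) = 0

Step 1: df = sum_i (∂f/∂x_i) dx_i = (0) dx + (-2) dy + (0) dz.
Step 2: Apply d again. Using the 1-form formula, the coefficient of dx ∧ dy in d(df) is ∂^2 f/∂x ∂y - ∂^2 f/∂y ∂x = (0) - (0) = 0 (equality of mixed partials for smooth f).
Similarly for dx ∧ dz and dy ∧ dz — all coefficients vanish. So d(df) = 0.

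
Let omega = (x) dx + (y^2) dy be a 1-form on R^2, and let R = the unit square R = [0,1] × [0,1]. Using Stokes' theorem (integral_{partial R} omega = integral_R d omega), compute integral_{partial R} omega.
integral_(partial R) omega = 0

Stokes: integral_partial_R omega = integral_R d omega with d omega = (∂Q/∂x - ∂P/∂y) dx ∧ dy.
  ∂Q/∂x = 0
  ∂P/∂y = 0
  integrand = ∂Q/∂x - ∂P/∂y = 0.
Integrating over R: integral_0^1 integral_0^1 (0) dx dy = 0.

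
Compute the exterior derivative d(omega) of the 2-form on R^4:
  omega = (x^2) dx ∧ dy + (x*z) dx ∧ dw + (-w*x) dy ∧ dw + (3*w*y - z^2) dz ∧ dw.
d(omega) = (-x) dx ∧ dz ∧ dw + (-w) dx ∧ dy ∧ dw + (3*w) dy ∧ dz ∧ dw

For a 2-form omega = sum_{i<j} g_{ij} dx_i ∧ dx_j, the exterior derivative is
  d(omega) = sum_{i<j} d(g_{ij}) ∧ dx_i ∧ dx_j = sum_{i<j, k} (∂g_{ij}/∂x_k) dx_k ∧ dx_i ∧ dx_j.
Expand each term, using dx_k ∧ dx_i ∧ dx_j = sgn(permutation) dx_{(a)} ∧ dx_{(b)} ∧ dx_{(c)} with (a < b < c) sorted:
  d(x*z) includes (∂/∂z)(x*z) dz = (x) dz, which multiplied by dx ∧ dw gives (-x) dx ∧ dz ∧ dw
  d(-w*x) includes (∂/∂x)(-w*x) dx = (-w) dx, which multiplied by dy ∧ dw gives (-w) dx ∧ dy ∧ dw
  d(3*w*y - z^2) includes (∂/∂y)(3*w*y - z^2) dy = (3*w) dy, which multiplied by dz ∧ dw gives (3*w) dy ∧ dz ∧ dw
Collecting like 3-forms: d(omega) = (-x) dx ∧ dz ∧ dw + (-w) dx ∧ dy ∧ dw + (3*w) dy ∧ dz ∧ dw.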